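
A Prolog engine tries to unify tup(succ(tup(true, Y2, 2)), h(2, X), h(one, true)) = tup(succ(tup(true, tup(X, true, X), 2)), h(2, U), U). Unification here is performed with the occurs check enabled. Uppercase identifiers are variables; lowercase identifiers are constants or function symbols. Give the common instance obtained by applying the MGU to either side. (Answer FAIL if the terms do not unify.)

tup(succ(tup(true, tup(h(one, true), true, h(one, true)), 2)), h(2, h(one, true)), h(one, true))

Decompose tup/3: succ(tup(true, Y2, 2)) = succ(tup(true, tup(X, true, X), 2)),  h(2, X) = h(2, U),  h(one, true) = U.
Decompose succ/1: tup(true, Y2, 2) = tup(true, tup(X, true, X), 2).
Decompose tup/3: true = true,  Y2 = tup(X, true, X),  2 = 2.
Delete trivial equation true = true.
Bind Y2 := tup(X, true, X); no other remaining equation mentions Y2.
Delete trivial equation 2 = 2.
Decompose h/2: 2 = 2,  X = U.
Delete trivial equation 2 = 2.
Bind X := U; no other remaining equation mentions X. Substituting into the earlier binding gives Y2 := tup(U, true, U).
Bind U := h(one, true). Substituting into the earlier bindings gives Y2 := tup(h(one, true), true, h(one, true)), X := h(one, true).
Applying the MGU to either side gives tup(succ(tup(true, tup(h(one, true), true, h(one, true)), 2)), h(2, h(one, true)), h(one, true)).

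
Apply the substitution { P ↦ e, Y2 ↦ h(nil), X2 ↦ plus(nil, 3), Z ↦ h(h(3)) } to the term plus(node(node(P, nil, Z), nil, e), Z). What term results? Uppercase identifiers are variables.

Replace each occurrence of P with e.
Replace each occurrence of Z with h(h(3)).
Result: plus(node(node(e, nil, h(h(3))), nil, e), h(h(3))).

plus(node(node(e, nil, h(h(3))), nil, e), h(h(3)))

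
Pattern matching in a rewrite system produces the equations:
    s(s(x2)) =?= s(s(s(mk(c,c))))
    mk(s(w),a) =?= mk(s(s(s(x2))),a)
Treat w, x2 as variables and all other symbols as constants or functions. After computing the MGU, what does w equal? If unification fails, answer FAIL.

Decompose s/1: s(x2) =?= s(s(mk(c,c))).
Decompose s/1: x2 =?= s(mk(c,c)).
Bind x2 := s(mk(c,c)); substituting into the remaining equation gives: mk(s(w),a) =?= mk(s(s(s(s(mk(c,c))))),a).
Decompose mk/2: s(w) =?= s(s(s(s(mk(c,c))))),  a =?= a.
Decompose s/1: w =?= s(s(s(mk(c,c)))).
Bind w := s(s(s(mk(c,c)))); no other remaining equation mentions w.
Delete trivial equation a =?= a.
MGU = { x2 -> s(mk(c,c)), w -> s(s(s(mk(c,c)))) }, so w -> s(s(s(mk(c,c)))).

s(s(s(mk(c,c))))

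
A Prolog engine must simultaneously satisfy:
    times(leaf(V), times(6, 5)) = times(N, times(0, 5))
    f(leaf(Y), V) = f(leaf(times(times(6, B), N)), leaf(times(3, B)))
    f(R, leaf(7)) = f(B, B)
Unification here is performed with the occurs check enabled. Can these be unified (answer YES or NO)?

NO

Decompose times/2: leaf(V) = N,  times(6, 5) = times(0, 5).
Bind N := leaf(V); substituting into the one remaining equation that mentions N gives: f(leaf(Y), V) = f(leaf(times(times(6, B), leaf(V))), leaf(times(3, B))).
Decompose times/2: 6 = 0,  5 = 5.
Clash: constants 6 and 0 differ; no unifier exists.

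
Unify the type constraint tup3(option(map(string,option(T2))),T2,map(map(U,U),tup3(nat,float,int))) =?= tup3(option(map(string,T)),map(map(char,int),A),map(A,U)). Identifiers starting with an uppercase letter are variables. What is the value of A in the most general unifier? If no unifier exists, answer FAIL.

map(tup3(nat,float,int),tup3(nat,float,int))

Decompose tup3/3: option(map(string,option(T2))) =?= option(map(string,T)),  T2 =?= map(map(char,int),A),  map(map(U,U),tup3(nat,float,int)) =?= map(A,U).
Decompose option/1: map(string,option(T2)) =?= map(string,T).
Decompose map/2: string =?= string,  option(T2) =?= T.
Delete trivial equation string =?= string.
Bind T := option(T2); no other remaining equation mentions T.
Bind T2 := map(map(char,int),A); no other remaining equation mentions T2. Substituting into the earlier binding gives T := option(map(map(char,int),A)).
Decompose map/2: map(U,U) =?= A,  tup3(nat,float,int) =?= U.
Bind A := map(U,U); no other remaining equation mentions A. Substituting into the earlier bindings gives T := option(map(map(char,int),map(U,U))), T2 := map(map(char,int),map(U,U)).
Bind U := tup3(nat,float,int). Substituting into the earlier bindings gives T := option(map(map(char,int),map(tup3(nat,float,int),tup3(nat,float,int)))), T2 := map(map(char,int),map(tup3(nat,float,int),tup3(nat,float,int))), A := map(tup3(nat,float,int),tup3(nat,float,int)).
MGU = { T -> option(map(map(char,int),map(tup3(nat,float,int),tup3(nat,float,int)))), T2 -> map(map(char,int),map(tup3(nat,float,int),tup3(nat,float,int))), A -> map(tup3(nat,float,int),tup3(nat,float,int)), U -> tup3(nat,float,int) }, so A -> map(tup3(nat,float,int),tup3(nat,float,int)).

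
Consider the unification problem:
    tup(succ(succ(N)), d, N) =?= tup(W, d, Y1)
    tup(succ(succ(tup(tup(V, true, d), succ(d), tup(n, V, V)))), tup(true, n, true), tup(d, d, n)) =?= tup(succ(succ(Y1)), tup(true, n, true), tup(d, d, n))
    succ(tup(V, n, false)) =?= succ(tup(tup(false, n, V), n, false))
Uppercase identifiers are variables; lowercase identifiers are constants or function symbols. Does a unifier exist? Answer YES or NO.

NO

Decompose tup/3: succ(succ(N)) =?= W,  d =?= d,  N =?= Y1.
Bind W := succ(succ(N)); no other remaining equation mentions W.
Delete trivial equation d =?= d.
Bind N := Y1; no other remaining equation mentions N. Substituting into the earlier binding gives W := succ(succ(Y1)).
Decompose tup/3: succ(succ(tup(tup(V, true, d), succ(d), tup(n, V, V)))) =?= succ(succ(Y1)),  tup(true, n, true) =?= tup(true, n, true),  tup(d, d, n) =?= tup(d, d, n).
Decompose succ/1: succ(tup(tup(V, true, d), succ(d), tup(n, V, V))) =?= succ(Y1).
Decompose succ/1: tup(tup(V, true, d), succ(d), tup(n, V, V)) =?= Y1.
Bind Y1 := tup(tup(V, true, d), succ(d), tup(n, V, V)); no other remaining equation mentions Y1. Substituting into the earlier bindings gives W := succ(succ(tup(tup(V, true, d), succ(d), tup(n, V, V)))), N := tup(tup(V, true, d), succ(d), tup(n, V, V)).
Delete trivial equation tup(true, n, true) =?= tup(true, n, true).
Delete trivial equation tup(d, d, n) =?= tup(d, d, n).
Decompose succ/1: tup(V, n, false) =?= tup(tup(false, n, V), n, false).
Decompose tup/3: V =?= tup(false, n, V),  n =?= n,  false =?= false.
Occurs check fails: V occurs in tup(false, n, V); the equation V =?= tup(false, n, V) has no finite solution.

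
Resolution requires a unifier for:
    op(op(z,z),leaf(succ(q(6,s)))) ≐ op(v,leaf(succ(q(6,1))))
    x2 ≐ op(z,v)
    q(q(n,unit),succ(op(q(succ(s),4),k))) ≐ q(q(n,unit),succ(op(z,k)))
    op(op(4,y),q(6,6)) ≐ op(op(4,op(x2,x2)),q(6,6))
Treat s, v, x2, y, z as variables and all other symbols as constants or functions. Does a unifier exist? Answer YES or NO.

YES

Decompose op/2: op(z,z) ≐ v,  leaf(succ(q(6,s))) ≐ leaf(succ(q(6,1))).
Bind v := op(z,z); substituting into the one remaining equation that mentions v gives: x2 ≐ op(z,op(z,z)).
Decompose leaf/1: succ(q(6,s)) ≐ succ(q(6,1)).
Decompose succ/1: q(6,s) ≐ q(6,1).
Decompose q/2: 6 ≐ 6,  s ≐ 1.
Delete trivial equation 6 ≐ 6.
Bind s := 1; substituting into the one remaining equation that mentions s gives: q(q(n,unit),succ(op(q(succ(1),4),k))) ≐ q(q(n,unit),succ(op(z,k))).
Bind x2 := op(z,op(z,z)); substituting into the one remaining equation that mentions x2 gives: op(op(4,y),q(6,6)) ≐ op(op(4,op(op(z,op(z,z)),op(z,op(z,z)))),q(6,6)).
Decompose q/2: q(n,unit) ≐ q(n,unit),  succ(op(q(succ(1),4),k)) ≐ succ(op(z,k)).
Delete trivial equation q(n,unit) ≐ q(n,unit).
Decompose succ/1: op(q(succ(1),4),k) ≐ op(z,k).
Decompose op/2: q(succ(1),4) ≐ z,  k ≐ k.
Bind z := q(succ(1),4); substituting into the one remaining equation that mentions z gives: op(op(4,y),q(6,6)) ≐ op(op(4,op(op(q(succ(1),4),op(q(succ(1),4),q(succ(1),4))),op(q(succ(1),4),op(q(succ(1),4),q(succ(1),4))))),q(6,6)). Substituting into the earlier bindings gives v := op(q(succ(1),4),q(succ(1),4)), x2 := op(q(succ(1),4),op(q(succ(1),4),q(succ(1),4))).
Delete trivial equation k ≐ k.
Decompose op/2: op(4,y) ≐ op(4,op(op(q(succ(1),4),op(q(succ(1),4),q(succ(1),4))),op(q(succ(1),4),op(q(succ(1),4),q(succ(1),4))))),  q(6,6) ≐ q(6,6).
Decompose op/2: 4 ≐ 4,  y ≐ op(op(q(succ(1),4),op(q(succ(1),4),q(succ(1),4))),op(q(succ(1),4),op(q(succ(1),4),q(succ(1),4)))).
Delete trivial equation 4 ≐ 4.
Bind y := op(op(q(succ(1),4),op(q(succ(1),4),q(succ(1),4))),op(q(succ(1),4),op(q(succ(1),4),q(succ(1),4)))); no other remaining equation mentions y.
Delete trivial equation q(6,6) ≐ q(6,6).
No equations remain and no clash or occurs-check failure arose, so a unifier exists.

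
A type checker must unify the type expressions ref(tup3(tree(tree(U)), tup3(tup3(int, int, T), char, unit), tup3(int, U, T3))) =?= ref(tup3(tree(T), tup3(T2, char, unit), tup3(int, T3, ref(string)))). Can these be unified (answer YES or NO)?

YES

Decompose ref/1: tup3(tree(tree(U)), tup3(tup3(int, int, T), char, unit), tup3(int, U, T3)) =?= tup3(tree(T), tup3(T2, char, unit), tup3(int, T3, ref(string))).
Decompose tup3/3: tree(tree(U)) =?= tree(T),  tup3(tup3(int, int, T), char, unit) =?= tup3(T2, char, unit),  tup3(int, U, T3) =?= tup3(int, T3, ref(string)).
Decompose tree/1: tree(U) =?= T.
Bind T := tree(U); substituting into the one remaining equation that mentions T gives: tup3(tup3(int, int, tree(U)), char, unit) =?= tup3(T2, char, unit).
Decompose tup3/3: tup3(int, int, tree(U)) =?= T2,  char =?= char,  unit =?= unit.
Bind T2 := tup3(int, int, tree(U)); no other remaining equation mentions T2.
Delete trivial equation char =?= char.
Delete trivial equation unit =?= unit.
Decompose tup3/3: int =?= int,  U =?= T3,  T3 =?= ref(string).
Delete trivial equation int =?= int.
Bind U := T3; no other remaining equation mentions U. Substituting into the earlier bindings gives T := tree(T3), T2 := tup3(int, int, tree(T3)).
Bind T3 := ref(string). Substituting into the earlier bindings gives T := tree(ref(string)), T2 := tup3(int, int, tree(ref(string))), U := ref(string).
No equations remain and no clash or occurs-check failure arose, so a unifier exists.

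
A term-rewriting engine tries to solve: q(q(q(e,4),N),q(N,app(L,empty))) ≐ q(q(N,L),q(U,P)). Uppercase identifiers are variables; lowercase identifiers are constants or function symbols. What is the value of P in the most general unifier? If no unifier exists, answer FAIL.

Decompose q/2: q(q(e,4),N) ≐ q(N,L),  q(N,app(L,empty)) ≐ q(U,P).
Decompose q/2: q(e,4) ≐ N,  N ≐ L.
Bind N := q(e,4); substituting into the remaining equations gives: q(e,4) ≐ L,  q(q(e,4),app(L,empty)) ≐ q(U,P).
Bind L := q(e,4); substituting into the remaining equation gives: q(q(e,4),app(q(e,4),empty)) ≐ q(U,P).
Decompose q/2: q(e,4) ≐ U,  app(q(e,4),empty) ≐ P.
Bind U := q(e,4); no other remaining equation mentions U.
Bind P := app(q(e,4),empty).
MGU = { N -> q(e,4), L -> q(e,4), U -> q(e,4), P -> app(q(e,4),empty) }, so P -> app(q(e,4),empty).

app(q(e,4),empty)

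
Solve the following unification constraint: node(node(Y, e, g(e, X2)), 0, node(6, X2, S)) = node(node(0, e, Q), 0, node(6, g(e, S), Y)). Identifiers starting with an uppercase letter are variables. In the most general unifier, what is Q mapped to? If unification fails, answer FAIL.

Decompose node/3: node(Y, e, g(e, X2)) = node(0, e, Q),  0 = 0,  node(6, X2, S) = node(6, g(e, S), Y).
Decompose node/3: Y = 0,  e = e,  g(e, X2) = Q.
Bind Y := 0; substituting into the one remaining equation that mentions Y gives: node(6, X2, S) = node(6, g(e, S), 0).
Delete trivial equation e = e.
Bind Q := g(e, X2); no other remaining equation mentions Q.
Delete trivial equation 0 = 0.
Decompose node/3: 6 = 6,  X2 = g(e, S),  S = 0.
Delete trivial equation 6 = 6.
Bind X2 := g(e, S); no other remaining equation mentions X2. Substituting into the earlier binding gives Q := g(e, g(e, S)).
Bind S := 0. Substituting into the earlier bindings gives Q := g(e, g(e, 0)), X2 := g(e, 0).
MGU = { Y ↦ 0, Q ↦ g(e, g(e, 0)), X2 ↦ g(e, 0), S ↦ 0 }, so Q ↦ g(e, g(e, 0)).

g(e, g(e, 0))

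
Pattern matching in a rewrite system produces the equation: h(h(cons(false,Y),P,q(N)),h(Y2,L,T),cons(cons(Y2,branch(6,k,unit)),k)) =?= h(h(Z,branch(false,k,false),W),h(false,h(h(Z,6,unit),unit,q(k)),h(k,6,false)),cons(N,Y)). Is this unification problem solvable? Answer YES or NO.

Decompose h/3: h(cons(false,Y),P,q(N)) =?= h(Z,branch(false,k,false),W),  h(Y2,L,T) =?= h(false,h(h(Z,6,unit),unit,q(k)),h(k,6,false)),  cons(cons(Y2,branch(6,k,unit)),k) =?= cons(N,Y).
Decompose h/3: cons(false,Y) =?= Z,  P =?= branch(false,k,false),  q(N) =?= W.
Bind Z := cons(false,Y); substituting into the one remaining equation that mentions Z gives: h(Y2,L,T) =?= h(false,h(h(cons(false,Y),6,unit),unit,q(k)),h(k,6,false)).
Bind P := branch(false,k,false); no other remaining equation mentions P.
Bind W := q(N); no other remaining equation mentions W.
Decompose h/3: Y2 =?= false,  L =?= h(h(cons(false,Y),6,unit),unit,q(k)),  T =?= h(k,6,false).
Bind Y2 := false; substituting into the one remaining equation that mentions Y2 gives: cons(cons(false,branch(6,k,unit)),k) =?= cons(N,Y).
Bind L := h(h(cons(false,Y),6,unit),unit,q(k)); no other remaining equation mentions L.
Bind T := h(k,6,false); no other remaining equation mentions T.
Decompose cons/2: cons(false,branch(6,k,unit)) =?= N,  k =?= Y.
Bind N := cons(false,branch(6,k,unit)); no other remaining equation mentions N. Substituting into the earlier binding gives W := q(cons(false,branch(6,k,unit))).
Bind Y := k. Substituting into the earlier bindings gives Z := cons(false,k), L := h(h(cons(false,k),6,unit),unit,q(k)).
No equations remain and no clash or occurs-check failure arose, so a unifier exists.

YES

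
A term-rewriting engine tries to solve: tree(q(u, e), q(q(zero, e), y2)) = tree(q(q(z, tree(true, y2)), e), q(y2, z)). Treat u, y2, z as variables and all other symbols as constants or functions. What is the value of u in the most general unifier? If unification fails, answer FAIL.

Decompose tree/2: q(u, e) = q(q(z, tree(true, y2)), e),  q(q(zero, e), y2) = q(y2, z).
Decompose q/2: u = q(z, tree(true, y2)),  e = e.
Bind u := q(z, tree(true, y2)); no other remaining equation mentions u.
Delete trivial equation e = e.
Decompose q/2: q(zero, e) = y2,  y2 = z.
Bind y2 := q(zero, e); substituting into the remaining equation gives: q(zero, e) = z. Substituting into the earlier binding gives u := q(z, tree(true, q(zero, e))).
Bind z := q(zero, e). Substituting into the earlier binding gives u := q(q(zero, e), tree(true, q(zero, e))).
MGU = { u := q(q(zero, e), tree(true, q(zero, e))), y2 := q(zero, e), z := q(zero, e) }, so u := q(q(zero, e), tree(true, q(zero, e))).

q(q(zero, e), tree(true, q(zero, e)))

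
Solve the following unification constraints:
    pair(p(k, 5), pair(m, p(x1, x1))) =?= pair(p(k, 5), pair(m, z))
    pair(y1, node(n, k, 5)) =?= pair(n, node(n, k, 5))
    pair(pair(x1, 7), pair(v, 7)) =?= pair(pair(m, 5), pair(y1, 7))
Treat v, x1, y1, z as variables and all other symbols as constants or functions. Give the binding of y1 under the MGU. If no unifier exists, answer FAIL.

FAIL

Decompose pair/2: p(k, 5) =?= p(k, 5),  pair(m, p(x1, x1)) =?= pair(m, z).
Delete trivial equation p(k, 5) =?= p(k, 5).
Decompose pair/2: m =?= m,  p(x1, x1) =?= z.
Delete trivial equation m =?= m.
Bind z := p(x1, x1); no other remaining equation mentions z.
Decompose pair/2: y1 =?= n,  node(n, k, 5) =?= node(n, k, 5).
Bind y1 := n; substituting into the one remaining equation that mentions y1 gives: pair(pair(x1, 7), pair(v, 7)) =?= pair(pair(m, 5), pair(n, 7)).
Delete trivial equation node(n, k, 5) =?= node(n, k, 5).
Decompose pair/2: pair(x1, 7) =?= pair(m, 5),  pair(v, 7) =?= pair(n, 7).
Decompose pair/2: x1 =?= m,  7 =?= 5.
Bind x1 := m; no other remaining equation mentions x1. Substituting into the earlier binding gives z := p(m, m).
Clash: constants 7 and 5 differ; no unifier exists.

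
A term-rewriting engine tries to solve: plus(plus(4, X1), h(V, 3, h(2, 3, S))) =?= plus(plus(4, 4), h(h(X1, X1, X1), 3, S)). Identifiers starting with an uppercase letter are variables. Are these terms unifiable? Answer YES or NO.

NO

Decompose plus/2: plus(4, X1) =?= plus(4, 4),  h(V, 3, h(2, 3, S)) =?= h(h(X1, X1, X1), 3, S).
Decompose plus/2: 4 =?= 4,  X1 =?= 4.
Delete trivial equation 4 =?= 4.
Bind X1 := 4; substituting into the remaining equation gives: h(V, 3, h(2, 3, S)) =?= h(h(4, 4, 4), 3, S).
Decompose h/3: V =?= h(4, 4, 4),  3 =?= 3,  h(2, 3, S) =?= S.
Bind V := h(4, 4, 4); no other remaining equation mentions V.
Delete trivial equation 3 =?= 3.
Occurs check fails: S occurs in h(2, 3, S); the equation S =?= h(2, 3, S) has no finite solution.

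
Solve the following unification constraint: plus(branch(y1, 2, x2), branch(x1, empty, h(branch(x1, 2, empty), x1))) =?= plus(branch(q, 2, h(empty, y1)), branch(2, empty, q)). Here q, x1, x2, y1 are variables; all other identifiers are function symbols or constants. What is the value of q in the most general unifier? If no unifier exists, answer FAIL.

h(branch(2, 2, empty), 2)

Decompose plus/2: branch(y1, 2, x2) =?= branch(q, 2, h(empty, y1)),  branch(x1, empty, h(branch(x1, 2, empty), x1)) =?= branch(2, empty, q).
Decompose branch/3: y1 =?= q,  2 =?= 2,  x2 =?= h(empty, y1).
Bind y1 := q; substituting into the one remaining equation that mentions y1 gives: x2 =?= h(empty, q).
Delete trivial equation 2 =?= 2.
Bind x2 := h(empty, q); no other remaining equation mentions x2.
Decompose branch/3: x1 =?= 2,  empty =?= empty,  h(branch(x1, 2, empty), x1) =?= q.
Bind x1 := 2; substituting into the one remaining equation that mentions x1 gives: h(branch(2, 2, empty), 2) =?= q.
Delete trivial equation empty =?= empty.
Bind q := h(branch(2, 2, empty), 2). Substituting into the earlier bindings gives y1 := h(branch(2, 2, empty), 2), x2 := h(empty, h(branch(2, 2, empty), 2)).
MGU = { y1 -> h(branch(2, 2, empty), 2), x2 -> h(empty, h(branch(2, 2, empty), 2)), x1 -> 2, q -> h(branch(2, 2, empty), 2) }, so q -> h(branch(2, 2, empty), 2).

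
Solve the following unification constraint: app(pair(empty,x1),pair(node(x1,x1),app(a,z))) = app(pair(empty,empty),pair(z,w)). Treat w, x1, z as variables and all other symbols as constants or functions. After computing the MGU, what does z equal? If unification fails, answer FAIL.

node(empty,empty)

Decompose app/2: pair(empty,x1) = pair(empty,empty),  pair(node(x1,x1),app(a,z)) = pair(z,w).
Decompose pair/2: empty = empty,  x1 = empty.
Delete trivial equation empty = empty.
Bind x1 := empty; substituting into the remaining equation gives: pair(node(empty,empty),app(a,z)) = pair(z,w).
Decompose pair/2: node(empty,empty) = z,  app(a,z) = w.
Bind z := node(empty,empty); substituting into the remaining equation gives: app(a,node(empty,empty)) = w.
Bind w := app(a,node(empty,empty)).
MGU = { x1 ↦ empty, z ↦ node(empty,empty), w ↦ app(a,node(empty,empty)) }, so z ↦ node(empty,empty).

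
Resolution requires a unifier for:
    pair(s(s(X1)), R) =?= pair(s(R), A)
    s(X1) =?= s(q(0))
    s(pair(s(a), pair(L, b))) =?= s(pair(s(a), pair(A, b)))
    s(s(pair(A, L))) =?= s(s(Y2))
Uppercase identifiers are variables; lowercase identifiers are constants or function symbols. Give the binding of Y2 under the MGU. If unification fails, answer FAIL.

Decompose pair/2: s(s(X1)) =?= s(R),  R =?= A.
Decompose s/1: s(X1) =?= R.
Bind R := s(X1); substituting into the one remaining equation that mentions R gives: s(X1) =?= A.
Bind A := s(X1); substituting into the 2 remaining equations that mention A gives: s(pair(s(a), pair(L, b))) =?= s(pair(s(a), pair(s(X1), b))),  s(s(pair(s(X1), L))) =?= s(s(Y2)).
Decompose s/1: X1 =?= q(0).
Bind X1 := q(0); substituting into the remaining equations gives: s(pair(s(a), pair(L, b))) =?= s(pair(s(a), pair(s(q(0)), b))),  s(s(pair(s(q(0)), L))) =?= s(s(Y2)). Substituting into the earlier bindings gives R := s(q(0)), A := s(q(0)).
Decompose s/1: pair(s(a), pair(L, b)) =?= pair(s(a), pair(s(q(0)), b)).
Decompose pair/2: s(a) =?= s(a),  pair(L, b) =?= pair(s(q(0)), b).
Delete trivial equation s(a) =?= s(a).
Decompose pair/2: L =?= s(q(0)),  b =?= b.
Bind L := s(q(0)); substituting into the one remaining equation that mentions L gives: s(s(pair(s(q(0)), s(q(0))))) =?= s(s(Y2)).
Delete trivial equation b =?= b.
Decompose s/1: s(pair(s(q(0)), s(q(0)))) =?= s(Y2).
Decompose s/1: pair(s(q(0)), s(q(0))) =?= Y2.
Bind Y2 := pair(s(q(0)), s(q(0))).
MGU = { R -> s(q(0)), A -> s(q(0)), X1 -> q(0), L -> s(q(0)), Y2 -> pair(s(q(0)), s(q(0))) }, so Y2 -> pair(s(q(0)), s(q(0))).

pair(s(q(0)), s(q(0)))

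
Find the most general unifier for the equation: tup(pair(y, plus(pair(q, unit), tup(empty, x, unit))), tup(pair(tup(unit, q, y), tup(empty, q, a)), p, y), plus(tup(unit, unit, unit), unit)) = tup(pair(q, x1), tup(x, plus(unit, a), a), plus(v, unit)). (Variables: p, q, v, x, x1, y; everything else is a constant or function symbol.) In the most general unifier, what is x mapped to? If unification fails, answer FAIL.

pair(tup(unit, a, a), tup(empty, a, a))

Decompose tup/3: pair(y, plus(pair(q, unit), tup(empty, x, unit))) = pair(q, x1),  tup(pair(tup(unit, q, y), tup(empty, q, a)), p, y) = tup(x, plus(unit, a), a),  plus(tup(unit, unit, unit), unit) = plus(v, unit).
Decompose pair/2: y = q,  plus(pair(q, unit), tup(empty, x, unit)) = x1.
Bind y := q; substituting into the one remaining equation that mentions y gives: tup(pair(tup(unit, q, q), tup(empty, q, a)), p, q) = tup(x, plus(unit, a), a).
Bind x1 := plus(pair(q, unit), tup(empty, x, unit)); no other remaining equation mentions x1.
Decompose tup/3: pair(tup(unit, q, q), tup(empty, q, a)) = x,  p = plus(unit, a),  q = a.
Bind x := pair(tup(unit, q, q), tup(empty, q, a)); no other remaining equation mentions x. Substituting into the earlier binding gives x1 := plus(pair(q, unit), tup(empty, pair(tup(unit, q, q), tup(empty, q, a)), unit)).
Bind p := plus(unit, a); no other remaining equation mentions p.
Bind q := a; no other remaining equation mentions q. Substituting into the earlier bindings gives y := a, x1 := plus(pair(a, unit), tup(empty, pair(tup(unit, a, a), tup(empty, a, a)), unit)), x := pair(tup(unit, a, a), tup(empty, a, a)).
Decompose plus/2: tup(unit, unit, unit) = v,  unit = unit.
Bind v := tup(unit, unit, unit); no other remaining equation mentions v.
Delete trivial equation unit = unit.
MGU = { y -> a, x1 -> plus(pair(a, unit), tup(empty, pair(tup(unit, a, a), tup(empty, a, a)), unit)), x -> pair(tup(unit, a, a), tup(empty, a, a)), p -> plus(unit, a), q -> a, v -> tup(unit, unit, unit) }, so x -> pair(tup(unit, a, a), tup(empty, a, a)).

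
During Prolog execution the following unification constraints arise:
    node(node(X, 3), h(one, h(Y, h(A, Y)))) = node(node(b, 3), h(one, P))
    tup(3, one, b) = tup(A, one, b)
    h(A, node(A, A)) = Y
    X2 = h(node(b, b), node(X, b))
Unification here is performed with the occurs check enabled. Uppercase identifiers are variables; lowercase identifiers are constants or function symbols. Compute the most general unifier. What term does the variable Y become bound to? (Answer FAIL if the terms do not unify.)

h(3, node(3, 3))

Decompose node/2: node(X, 3) = node(b, 3),  h(one, h(Y, h(A, Y))) = h(one, P).
Decompose node/2: X = b,  3 = 3.
Bind X := b; substituting into the one remaining equation that mentions X gives: X2 = h(node(b, b), node(b, b)).
Delete trivial equation 3 = 3.
Decompose h/2: one = one,  h(Y, h(A, Y)) = P.
Delete trivial equation one = one.
Bind P := h(Y, h(A, Y)); no other remaining equation mentions P.
Decompose tup/3: 3 = A,  one = one,  b = b.
Bind A := 3; substituting into the one remaining equation that mentions A gives: h(3, node(3, 3)) = Y. Substituting into the earlier binding gives P := h(Y, h(3, Y)).
Delete trivial equation one = one.
Delete trivial equation b = b.
Bind Y := h(3, node(3, 3)); no other remaining equation mentions Y. Substituting into the earlier binding gives P := h(h(3, node(3, 3)), h(3, h(3, node(3, 3)))).
Bind X2 := h(node(b, b), node(b, b)).
MGU = { X -> b, P -> h(h(3, node(3, 3)), h(3, h(3, node(3, 3)))), A -> 3, Y -> h(3, node(3, 3)), X2 -> h(node(b, b), node(b, b)) }, so Y -> h(3, node(3, 3)).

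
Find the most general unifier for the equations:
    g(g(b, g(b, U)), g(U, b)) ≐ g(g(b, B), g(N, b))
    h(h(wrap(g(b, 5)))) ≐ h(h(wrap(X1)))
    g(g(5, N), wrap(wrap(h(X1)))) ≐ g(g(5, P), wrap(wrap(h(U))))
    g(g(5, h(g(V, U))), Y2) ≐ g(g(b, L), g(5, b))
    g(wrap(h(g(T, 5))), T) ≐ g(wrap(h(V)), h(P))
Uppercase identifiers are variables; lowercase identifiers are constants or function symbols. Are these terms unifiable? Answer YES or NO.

NO

Decompose g/2: g(b, g(b, U)) ≐ g(b, B),  g(U, b) ≐ g(N, b).
Decompose g/2: b ≐ b,  g(b, U) ≐ B.
Delete trivial equation b ≐ b.
Bind B := g(b, U); no other remaining equation mentions B.
Decompose g/2: U ≐ N,  b ≐ b.
Bind U := N; substituting into the 2 remaining equations that mention U gives: g(g(5, N), wrap(wrap(h(X1)))) ≐ g(g(5, P), wrap(wrap(h(N)))),  g(g(5, h(g(V, N))), Y2) ≐ g(g(b, L), g(5, b)). Substituting into the earlier binding gives B := g(b, N).
Delete trivial equation b ≐ b.
Decompose h/1: h(wrap(g(b, 5))) ≐ h(wrap(X1)).
Decompose h/1: wrap(g(b, 5)) ≐ wrap(X1).
Decompose wrap/1: g(b, 5) ≐ X1.
Bind X1 := g(b, 5); substituting into the one remaining equation that mentions X1 gives: g(g(5, N), wrap(wrap(h(g(b, 5))))) ≐ g(g(5, P), wrap(wrap(h(N)))).
Decompose g/2: g(5, N) ≐ g(5, P),  wrap(wrap(h(g(b, 5)))) ≐ wrap(wrap(h(N))).
Decompose g/2: 5 ≐ 5,  N ≐ P.
Delete trivial equation 5 ≐ 5.
Bind N := P; substituting into the 2 remaining equations that mention N gives: wrap(wrap(h(g(b, 5)))) ≐ wrap(wrap(h(P))),  g(g(5, h(g(V, P))), Y2) ≐ g(g(b, L), g(5, b)). Substituting into the earlier bindings gives B := g(b, P), U := P.
Decompose wrap/1: wrap(h(g(b, 5))) ≐ wrap(h(P)).
Decompose wrap/1: h(g(b, 5)) ≐ h(P).
Decompose h/1: g(b, 5) ≐ P.
Bind P := g(b, 5); substituting into the remaining equations gives: g(g(5, h(g(V, g(b, 5)))), Y2) ≐ g(g(b, L), g(5, b)),  g(wrap(h(g(T, 5))), T) ≐ g(wrap(h(V)), h(g(b, 5))). Substituting into the earlier bindings gives B := g(b, g(b, 5)), U := g(b, 5), N := g(b, 5).
Decompose g/2: g(5, h(g(V, g(b, 5)))) ≐ g(b, L),  Y2 ≐ g(5, b).
Decompose g/2: 5 ≐ b,  h(g(V, g(b, 5))) ≐ L.
Clash: constants 5 and b differ; no unifier exists.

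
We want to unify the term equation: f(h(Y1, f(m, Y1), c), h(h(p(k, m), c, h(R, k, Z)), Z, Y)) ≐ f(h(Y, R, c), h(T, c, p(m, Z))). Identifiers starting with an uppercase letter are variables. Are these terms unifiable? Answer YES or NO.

Decompose f/2: h(Y1, f(m, Y1), c) ≐ h(Y, R, c),  h(h(p(k, m), c, h(R, k, Z)), Z, Y) ≐ h(T, c, p(m, Z)).
Decompose h/3: Y1 ≐ Y,  f(m, Y1) ≐ R,  c ≐ c.
Bind Y1 := Y; substituting into the one remaining equation that mentions Y1 gives: f(m, Y) ≐ R.
Bind R := f(m, Y); substituting into the one remaining equation that mentions R gives: h(h(p(k, m), c, h(f(m, Y), k, Z)), Z, Y) ≐ h(T, c, p(m, Z)).
Delete trivial equation c ≐ c.
Decompose h/3: h(p(k, m), c, h(f(m, Y), k, Z)) ≐ T,  Z ≐ c,  Y ≐ p(m, Z).
Bind T := h(p(k, m), c, h(f(m, Y), k, Z)); no other remaining equation mentions T.
Bind Z := c; substituting into the remaining equation gives: Y ≐ p(m, c). Substituting into the earlier binding gives T := h(p(k, m), c, h(f(m, Y), k, c)).
Bind Y := p(m, c). Substituting into the earlier bindings gives Y1 := p(m, c), R := f(m, p(m, c)), T := h(p(k, m), c, h(f(m, p(m, c)), k, c)).
No equations remain and no clash or occurs-check failure arose, so a unifier exists.

YES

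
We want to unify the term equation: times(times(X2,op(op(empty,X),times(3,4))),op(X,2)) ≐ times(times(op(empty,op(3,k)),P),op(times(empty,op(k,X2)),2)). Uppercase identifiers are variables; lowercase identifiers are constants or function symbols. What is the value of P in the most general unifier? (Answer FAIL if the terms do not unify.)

op(op(empty,times(empty,op(k,op(empty,op(3,k))))),times(3,4))

Decompose times/2: times(X2,op(op(empty,X),times(3,4))) ≐ times(op(empty,op(3,k)),P),  op(X,2) ≐ op(times(empty,op(k,X2)),2).
Decompose times/2: X2 ≐ op(empty,op(3,k)),  op(op(empty,X),times(3,4)) ≐ P.
Bind X2 := op(empty,op(3,k)); substituting into the one remaining equation that mentions X2 gives: op(X,2) ≐ op(times(empty,op(k,op(empty,op(3,k)))),2).
Bind P := op(op(empty,X),times(3,4)); no other remaining equation mentions P.
Decompose op/2: X ≐ times(empty,op(k,op(empty,op(3,k)))),  2 ≐ 2.
Bind X := times(empty,op(k,op(empty,op(3,k)))); no other remaining equation mentions X. Substituting into the earlier binding gives P := op(op(empty,times(empty,op(k,op(empty,op(3,k))))),times(3,4)).
Delete trivial equation 2 ≐ 2.
MGU = { X2 := op(empty,op(3,k)), P := op(op(empty,times(empty,op(k,op(empty,op(3,k))))),times(3,4)), X := times(empty,op(k,op(empty,op(3,k)))) }, so P := op(op(empty,times(empty,op(k,op(empty,op(3,k))))),times(3,4)).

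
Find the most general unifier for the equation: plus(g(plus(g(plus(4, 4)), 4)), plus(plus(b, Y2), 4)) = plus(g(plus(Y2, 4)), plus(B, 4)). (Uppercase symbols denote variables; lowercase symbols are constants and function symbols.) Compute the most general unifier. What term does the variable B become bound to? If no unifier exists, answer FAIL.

plus(b, g(plus(4, 4)))

Decompose plus/2: g(plus(g(plus(4, 4)), 4)) = g(plus(Y2, 4)),  plus(plus(b, Y2), 4) = plus(B, 4).
Decompose g/1: plus(g(plus(4, 4)), 4) = plus(Y2, 4).
Decompose plus/2: g(plus(4, 4)) = Y2,  4 = 4.
Bind Y2 := g(plus(4, 4)); substituting into the one remaining equation that mentions Y2 gives: plus(plus(b, g(plus(4, 4))), 4) = plus(B, 4).
Delete trivial equation 4 = 4.
Decompose plus/2: plus(b, g(plus(4, 4))) = B,  4 = 4.
Bind B := plus(b, g(plus(4, 4))); no other remaining equation mentions B.
Delete trivial equation 4 = 4.
MGU = { Y2 -> g(plus(4, 4)), B -> plus(b, g(plus(4, 4))) }, so B -> plus(b, g(plus(4, 4))).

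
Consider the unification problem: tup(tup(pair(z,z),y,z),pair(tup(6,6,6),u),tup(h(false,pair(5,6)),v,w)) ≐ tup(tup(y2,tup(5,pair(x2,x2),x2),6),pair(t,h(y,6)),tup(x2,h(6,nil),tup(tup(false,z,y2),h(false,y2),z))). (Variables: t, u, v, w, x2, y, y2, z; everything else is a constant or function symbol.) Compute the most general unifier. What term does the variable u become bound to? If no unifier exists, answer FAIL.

Decompose tup/3: tup(pair(z,z),y,z) ≐ tup(y2,tup(5,pair(x2,x2),x2),6),  pair(tup(6,6,6),u) ≐ pair(t,h(y,6)),  tup(h(false,pair(5,6)),v,w) ≐ tup(x2,h(6,nil),tup(tup(false,z,y2),h(false,y2),z)).
Decompose tup/3: pair(z,z) ≐ y2,  y ≐ tup(5,pair(x2,x2),x2),  z ≐ 6.
Bind y2 := pair(z,z); substituting into the one remaining equation that mentions y2 gives: tup(h(false,pair(5,6)),v,w) ≐ tup(x2,h(6,nil),tup(tup(false,z,pair(z,z)),h(false,pair(z,z)),z)).
Bind y := tup(5,pair(x2,x2),x2); substituting into the one remaining equation that mentions y gives: pair(tup(6,6,6),u) ≐ pair(t,h(tup(5,pair(x2,x2),x2),6)).
Bind z := 6; substituting into the one remaining equation that mentions z gives: tup(h(false,pair(5,6)),v,w) ≐ tup(x2,h(6,nil),tup(tup(false,6,pair(6,6)),h(false,pair(6,6)),6)). Substituting into the earlier binding gives y2 := pair(6,6).
Decompose pair/2: tup(6,6,6) ≐ t,  u ≐ h(tup(5,pair(x2,x2),x2),6).
Bind t := tup(6,6,6); no other remaining equation mentions t.
Bind u := h(tup(5,pair(x2,x2),x2),6); no other remaining equation mentions u.
Decompose tup/3: h(false,pair(5,6)) ≐ x2,  v ≐ h(6,nil),  w ≐ tup(tup(false,6,pair(6,6)),h(false,pair(6,6)),6).
Bind x2 := h(false,pair(5,6)); no other remaining equation mentions x2. Substituting into the earlier bindings gives y := tup(5,pair(h(false,pair(5,6)),h(false,pair(5,6))),h(false,pair(5,6))), u := h(tup(5,pair(h(false,pair(5,6)),h(false,pair(5,6))),h(false,pair(5,6))),6).
Bind v := h(6,nil); no other remaining equation mentions v.
Bind w := tup(tup(false,6,pair(6,6)),h(false,pair(6,6)),6).
MGU = { y2 -> pair(6,6), y -> tup(5,pair(h(false,pair(5,6)),h(false,pair(5,6))),h(false,pair(5,6))), z -> 6, t -> tup(6,6,6), u -> h(tup(5,pair(h(false,pair(5,6)),h(false,pair(5,6))),h(false,pair(5,6))),6), x2 -> h(false,pair(5,6)), v -> h(6,nil), w -> tup(tup(false,6,pair(6,6)),h(false,pair(6,6)),6) }, so u -> h(tup(5,pair(h(false,pair(5,6)),h(false,pair(5,6))),h(false,pair(5,6))),6).

h(tup(5,pair(h(false,pair(5,6)),h(false,pair(5,6))),h(false,pair(5,6))),6)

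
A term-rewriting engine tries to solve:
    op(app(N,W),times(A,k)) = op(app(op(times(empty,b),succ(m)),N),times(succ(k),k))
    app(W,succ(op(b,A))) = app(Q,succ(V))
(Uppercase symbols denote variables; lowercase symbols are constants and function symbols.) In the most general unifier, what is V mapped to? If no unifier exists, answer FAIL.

Decompose op/2: app(N,W) = app(op(times(empty,b),succ(m)),N),  times(A,k) = times(succ(k),k).
Decompose app/2: N = op(times(empty,b),succ(m)),  W = N.
Bind N := op(times(empty,b),succ(m)); substituting into the one remaining equation that mentions N gives: W = op(times(empty,b),succ(m)).
Bind W := op(times(empty,b),succ(m)); substituting into the one remaining equation that mentions W gives: app(op(times(empty,b),succ(m)),succ(op(b,A))) = app(Q,succ(V)).
Decompose times/2: A = succ(k),  k = k.
Bind A := succ(k); substituting into the one remaining equation that mentions A gives: app(op(times(empty,b),succ(m)),succ(op(b,succ(k)))) = app(Q,succ(V)).
Delete trivial equation k = k.
Decompose app/2: op(times(empty,b),succ(m)) = Q,  succ(op(b,succ(k))) = succ(V).
Bind Q := op(times(empty,b),succ(m)); no other remaining equation mentions Q.
Decompose succ/1: op(b,succ(k)) = V.
Bind V := op(b,succ(k)).
MGU = { N := op(times(empty,b),succ(m)), W := op(times(empty,b),succ(m)), A := succ(k), Q := op(times(empty,b),succ(m)), V := op(b,succ(k)) }, so V := op(b,succ(k)).

op(b,succ(k))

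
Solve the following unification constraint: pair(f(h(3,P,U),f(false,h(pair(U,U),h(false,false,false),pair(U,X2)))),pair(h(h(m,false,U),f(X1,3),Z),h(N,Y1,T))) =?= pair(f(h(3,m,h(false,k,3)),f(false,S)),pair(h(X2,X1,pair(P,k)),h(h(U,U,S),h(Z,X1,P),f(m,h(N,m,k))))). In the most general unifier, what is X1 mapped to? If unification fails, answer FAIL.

FAIL

Decompose pair/2: f(h(3,P,U),f(false,h(pair(U,U),h(false,false,false),pair(U,X2)))) =?= f(h(3,m,h(false,k,3)),f(false,S)),  pair(h(h(m,false,U),f(X1,3),Z),h(N,Y1,T)) =?= pair(h(X2,X1,pair(P,k)),h(h(U,U,S),h(Z,X1,P),f(m,h(N,m,k)))).
Decompose f/2: h(3,P,U) =?= h(3,m,h(false,k,3)),  f(false,h(pair(U,U),h(false,false,false),pair(U,X2))) =?= f(false,S).
Decompose h/3: 3 =?= 3,  P =?= m,  U =?= h(false,k,3).
Delete trivial equation 3 =?= 3.
Bind P := m; substituting into the one remaining equation that mentions P gives: pair(h(h(m,false,U),f(X1,3),Z),h(N,Y1,T)) =?= pair(h(X2,X1,pair(m,k)),h(h(U,U,S),h(Z,X1,m),f(m,h(N,m,k)))).
Bind U := h(false,k,3); substituting into the remaining equations gives: f(false,h(pair(h(false,k,3),h(false,k,3)),h(false,false,false),pair(h(false,k,3),X2))) =?= f(false,S),  pair(h(h(m,false,h(false,k,3)),f(X1,3),Z),h(N,Y1,T)) =?= pair(h(X2,X1,pair(m,k)),h(h(h(false,k,3),h(false,k,3),S),h(Z,X1,m),f(m,h(N,m,k)))).
Decompose f/2: false =?= false,  h(pair(h(false,k,3),h(false,k,3)),h(false,false,false),pair(h(false,k,3),X2)) =?= S.
Delete trivial equation false =?= false.
Bind S := h(pair(h(false,k,3),h(false,k,3)),h(false,false,false),pair(h(false,k,3),X2)); substituting into the remaining equation gives: pair(h(h(m,false,h(false,k,3)),f(X1,3),Z),h(N,Y1,T)) =?= pair(h(X2,X1,pair(m,k)),h(h(h(false,k,3),h(false,k,3),h(pair(h(false,k,3),h(false,k,3)),h(false,false,false),pair(h(false,k,3),X2))),h(Z,X1,m),f(m,h(N,m,k)))).
Decompose pair/2: h(h(m,false,h(false,k,3)),f(X1,3),Z) =?= h(X2,X1,pair(m,k)),  h(N,Y1,T) =?= h(h(h(false,k,3),h(false,k,3),h(pair(h(false,k,3),h(false,k,3)),h(false,false,false),pair(h(false,k,3),X2))),h(Z,X1,m),f(m,h(N,m,k))).
Decompose h/3: h(m,false,h(false,k,3)) =?= X2,  f(X1,3) =?= X1,  Z =?= pair(m,k).
Bind X2 := h(m,false,h(false,k,3)); substituting into the one remaining equation that mentions X2 gives: h(N,Y1,T) =?= h(h(h(false,k,3),h(false,k,3),h(pair(h(false,k,3),h(false,k,3)),h(false,false,false),pair(h(false,k,3),h(m,false,h(false,k,3))))),h(Z,X1,m),f(m,h(N,m,k))). Substituting into the earlier binding gives S := h(pair(h(false,k,3),h(false,k,3)),h(false,false,false),pair(h(false,k,3),h(m,false,h(false,k,3)))).
Occurs check fails: X1 occurs in f(X1,3); the equation X1 =?= f(X1,3) has no finite solution.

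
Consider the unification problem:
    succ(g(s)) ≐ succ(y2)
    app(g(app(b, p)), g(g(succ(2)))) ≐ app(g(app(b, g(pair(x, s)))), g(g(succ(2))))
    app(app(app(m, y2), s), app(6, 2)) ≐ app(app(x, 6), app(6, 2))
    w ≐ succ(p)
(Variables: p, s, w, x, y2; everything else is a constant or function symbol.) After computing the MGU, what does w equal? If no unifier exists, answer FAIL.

succ(g(pair(app(m, g(6)), 6)))

Decompose succ/1: g(s) ≐ y2.
Bind y2 := g(s); substituting into the one remaining equation that mentions y2 gives: app(app(app(m, g(s)), s), app(6, 2)) ≐ app(app(x, 6), app(6, 2)).
Decompose app/2: g(app(b, p)) ≐ g(app(b, g(pair(x, s)))),  g(g(succ(2))) ≐ g(g(succ(2))).
Decompose g/1: app(b, p) ≐ app(b, g(pair(x, s))).
Decompose app/2: b ≐ b,  p ≐ g(pair(x, s)).
Delete trivial equation b ≐ b.
Bind p := g(pair(x, s)); substituting into the one remaining equation that mentions p gives: w ≐ succ(g(pair(x, s))).
Delete trivial equation g(g(succ(2))) ≐ g(g(succ(2))).
Decompose app/2: app(app(m, g(s)), s) ≐ app(x, 6),  app(6, 2) ≐ app(6, 2).
Decompose app/2: app(m, g(s)) ≐ x,  s ≐ 6.
Bind x := app(m, g(s)); substituting into the one remaining equation that mentions x gives: w ≐ succ(g(pair(app(m, g(s)), s))). Substituting into the earlier binding gives p := g(pair(app(m, g(s)), s)).
Bind s := 6; substituting into the one remaining equation that mentions s gives: w ≐ succ(g(pair(app(m, g(6)), 6))). Substituting into the earlier bindings gives y2 := g(6), p := g(pair(app(m, g(6)), 6)), x := app(m, g(6)).
Delete trivial equation app(6, 2) ≐ app(6, 2).
Bind w := succ(g(pair(app(m, g(6)), 6))).
MGU = { y2 := g(6), p := g(pair(app(m, g(6)), 6)), x := app(m, g(6)), s := 6, w := succ(g(pair(app(m, g(6)), 6))) }, so w := succ(g(pair(app(m, g(6)), 6))).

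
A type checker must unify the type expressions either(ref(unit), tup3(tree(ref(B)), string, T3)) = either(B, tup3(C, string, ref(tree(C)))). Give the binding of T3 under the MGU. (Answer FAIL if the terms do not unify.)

Decompose either/2: ref(unit) = B,  tup3(tree(ref(B)), string, T3) = tup3(C, string, ref(tree(C))).
Bind B := ref(unit); substituting into the remaining equation gives: tup3(tree(ref(ref(unit))), string, T3) = tup3(C, string, ref(tree(C))).
Decompose tup3/3: tree(ref(ref(unit))) = C,  string = string,  T3 = ref(tree(C)).
Bind C := tree(ref(ref(unit))); substituting into the one remaining equation that mentions C gives: T3 = ref(tree(tree(ref(ref(unit))))).
Delete trivial equation string = string.
Bind T3 := ref(tree(tree(ref(ref(unit))))).
MGU = { B := ref(unit), C := tree(ref(ref(unit))), T3 := ref(tree(tree(ref(ref(unit))))) }, so T3 := ref(tree(tree(ref(ref(unit))))).

ref(tree(tree(ref(ref(unit)))))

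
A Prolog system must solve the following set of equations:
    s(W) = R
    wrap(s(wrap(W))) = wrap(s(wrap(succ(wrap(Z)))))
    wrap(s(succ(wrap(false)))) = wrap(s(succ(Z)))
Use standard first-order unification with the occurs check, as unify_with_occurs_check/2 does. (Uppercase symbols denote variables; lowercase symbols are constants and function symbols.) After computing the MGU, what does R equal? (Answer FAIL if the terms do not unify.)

Bind R := s(W); no other remaining equation mentions R.
Decompose wrap/1: s(wrap(W)) = s(wrap(succ(wrap(Z)))).
Decompose s/1: wrap(W) = wrap(succ(wrap(Z))).
Decompose wrap/1: W = succ(wrap(Z)).
Bind W := succ(wrap(Z)); no other remaining equation mentions W. Substituting into the earlier binding gives R := s(succ(wrap(Z))).
Decompose wrap/1: s(succ(wrap(false))) = s(succ(Z)).
Decompose s/1: succ(wrap(false)) = succ(Z).
Decompose succ/1: wrap(false) = Z.
Bind Z := wrap(false). Substituting into the earlier bindings gives R := s(succ(wrap(wrap(false)))), W := succ(wrap(wrap(false))).
MGU = { R = s(succ(wrap(wrap(false)))), W = succ(wrap(wrap(false))), Z = wrap(false) }, so R = s(succ(wrap(wrap(false)))).

s(succ(wrap(wrap(false))))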